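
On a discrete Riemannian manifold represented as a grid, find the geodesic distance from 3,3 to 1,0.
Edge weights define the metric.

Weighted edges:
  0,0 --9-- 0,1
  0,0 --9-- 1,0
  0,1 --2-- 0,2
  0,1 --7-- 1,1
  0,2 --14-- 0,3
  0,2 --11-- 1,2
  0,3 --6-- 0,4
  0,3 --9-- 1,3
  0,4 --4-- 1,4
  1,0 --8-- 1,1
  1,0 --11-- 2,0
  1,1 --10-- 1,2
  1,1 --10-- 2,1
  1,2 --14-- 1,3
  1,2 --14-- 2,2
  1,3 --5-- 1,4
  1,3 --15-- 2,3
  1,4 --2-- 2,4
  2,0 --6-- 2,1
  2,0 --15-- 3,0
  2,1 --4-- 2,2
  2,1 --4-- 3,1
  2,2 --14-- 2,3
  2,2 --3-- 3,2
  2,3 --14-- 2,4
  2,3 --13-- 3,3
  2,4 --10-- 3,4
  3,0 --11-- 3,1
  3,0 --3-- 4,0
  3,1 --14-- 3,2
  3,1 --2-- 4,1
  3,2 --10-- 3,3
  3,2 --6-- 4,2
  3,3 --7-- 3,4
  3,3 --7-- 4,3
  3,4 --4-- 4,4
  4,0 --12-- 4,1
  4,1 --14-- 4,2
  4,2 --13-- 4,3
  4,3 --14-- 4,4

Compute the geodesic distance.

Shortest path: 3,3 → 3,2 → 2,2 → 2,1 → 2,0 → 1,0, total weight = 34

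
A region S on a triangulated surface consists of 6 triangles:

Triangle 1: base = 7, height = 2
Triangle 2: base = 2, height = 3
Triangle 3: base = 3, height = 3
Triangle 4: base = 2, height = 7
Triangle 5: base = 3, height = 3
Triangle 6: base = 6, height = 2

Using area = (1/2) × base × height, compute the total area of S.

(1/2)×7×2 + (1/2)×2×3 + (1/2)×3×3 + (1/2)×2×7 + (1/2)×3×3 + (1/2)×6×2 = 32.0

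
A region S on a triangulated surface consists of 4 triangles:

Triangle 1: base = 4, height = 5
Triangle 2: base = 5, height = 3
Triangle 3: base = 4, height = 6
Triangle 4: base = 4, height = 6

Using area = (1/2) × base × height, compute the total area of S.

(1/2)×4×5 + (1/2)×5×3 + (1/2)×4×6 + (1/2)×4×6 = 41.5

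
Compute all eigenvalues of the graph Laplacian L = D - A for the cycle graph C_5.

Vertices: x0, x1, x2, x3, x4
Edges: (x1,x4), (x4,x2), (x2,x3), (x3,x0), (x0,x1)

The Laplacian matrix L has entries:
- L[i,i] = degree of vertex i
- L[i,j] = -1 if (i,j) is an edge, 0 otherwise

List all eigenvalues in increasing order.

The cycle graph C_n has Laplacian eigenvalues λ_k = 2 − 2cos(2πk/n), k = 0, 1, …, n−1. Here n = 5:
k=0: 2 − 2cos(0) = 0.0; k=1: 2 − 2cos(2π/5) = 1.382; k=2: 2 − 2cos(4π/5) = 3.618; k=3: 2 − 2cos(6π/5) = 3.618; k=4: 2 − 2cos(8π/5) = 1.382.
Laplacian eigenvalues (increasing order): [0.0, 1.382, 1.382, 3.618, 3.618]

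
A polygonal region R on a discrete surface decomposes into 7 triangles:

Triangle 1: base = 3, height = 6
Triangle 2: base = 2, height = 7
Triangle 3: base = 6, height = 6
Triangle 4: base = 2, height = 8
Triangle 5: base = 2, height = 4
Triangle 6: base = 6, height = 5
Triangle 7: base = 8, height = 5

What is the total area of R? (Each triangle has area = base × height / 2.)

(1/2)×3×6 + (1/2)×2×7 + (1/2)×6×6 + (1/2)×2×8 + (1/2)×2×4 + (1/2)×6×5 + (1/2)×8×5 = 81.0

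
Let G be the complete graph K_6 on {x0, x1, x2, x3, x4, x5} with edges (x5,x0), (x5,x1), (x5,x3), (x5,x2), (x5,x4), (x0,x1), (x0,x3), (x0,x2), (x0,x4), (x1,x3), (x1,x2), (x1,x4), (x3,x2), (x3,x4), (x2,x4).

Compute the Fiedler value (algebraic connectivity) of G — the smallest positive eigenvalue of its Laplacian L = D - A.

For the complete graph K_n, L = nI − J (J = all-ones matrix). J has eigenvalues n (once, eigenvector 𝟙) and 0 (multiplicity n−1), so L has eigenvalues 0 (once) and n (multiplicity n−1). Here n = 6: eigenvalue 0 once and 6 with multiplicity 5.
Laplacian eigenvalues: [0.0, 6.0, 6.0, 6.0, 6.0, 6.0]. Algebraic connectivity (smallest non-zero eigenvalue) = 6.0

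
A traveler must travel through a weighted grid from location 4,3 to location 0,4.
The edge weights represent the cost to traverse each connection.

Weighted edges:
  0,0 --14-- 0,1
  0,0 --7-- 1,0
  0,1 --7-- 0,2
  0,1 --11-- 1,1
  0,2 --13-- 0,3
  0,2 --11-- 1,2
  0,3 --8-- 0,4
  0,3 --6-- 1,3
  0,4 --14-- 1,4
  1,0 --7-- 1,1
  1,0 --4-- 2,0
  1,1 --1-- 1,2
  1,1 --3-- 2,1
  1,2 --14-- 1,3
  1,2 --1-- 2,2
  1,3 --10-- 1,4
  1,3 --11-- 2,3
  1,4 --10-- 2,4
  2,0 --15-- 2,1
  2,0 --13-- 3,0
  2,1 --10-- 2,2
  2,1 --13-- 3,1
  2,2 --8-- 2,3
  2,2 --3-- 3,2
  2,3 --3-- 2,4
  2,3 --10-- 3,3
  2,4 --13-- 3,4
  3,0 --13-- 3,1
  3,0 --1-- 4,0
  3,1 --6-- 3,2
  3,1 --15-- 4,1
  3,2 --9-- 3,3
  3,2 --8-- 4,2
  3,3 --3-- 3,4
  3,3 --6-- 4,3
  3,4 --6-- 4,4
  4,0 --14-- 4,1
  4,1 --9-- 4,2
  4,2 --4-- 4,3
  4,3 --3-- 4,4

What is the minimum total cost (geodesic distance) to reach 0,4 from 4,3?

Shortest path: 4,3 → 3,3 → 2,3 → 1,3 → 0,3 → 0,4, total weight = 41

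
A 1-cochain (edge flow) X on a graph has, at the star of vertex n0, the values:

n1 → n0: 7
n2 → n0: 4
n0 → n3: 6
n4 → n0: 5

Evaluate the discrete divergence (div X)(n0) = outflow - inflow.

Divergence = sum of outgoing flows = (-7) + (-4) + 6 + (-5) = -10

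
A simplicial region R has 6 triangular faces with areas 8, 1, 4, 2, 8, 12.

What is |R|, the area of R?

8 + 1 + 4 + 2 + 8 + 12 = 35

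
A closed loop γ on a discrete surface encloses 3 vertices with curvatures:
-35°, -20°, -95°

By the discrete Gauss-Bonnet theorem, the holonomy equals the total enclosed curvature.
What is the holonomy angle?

Holonomy = total enclosed curvature = (-35°) + (-20°) + (-95°) = -150°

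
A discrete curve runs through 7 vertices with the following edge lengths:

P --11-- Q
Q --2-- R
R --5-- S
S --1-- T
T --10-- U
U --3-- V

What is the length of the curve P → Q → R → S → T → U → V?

Arc length = 11 + 2 + 5 + 1 + 10 + 3 = 32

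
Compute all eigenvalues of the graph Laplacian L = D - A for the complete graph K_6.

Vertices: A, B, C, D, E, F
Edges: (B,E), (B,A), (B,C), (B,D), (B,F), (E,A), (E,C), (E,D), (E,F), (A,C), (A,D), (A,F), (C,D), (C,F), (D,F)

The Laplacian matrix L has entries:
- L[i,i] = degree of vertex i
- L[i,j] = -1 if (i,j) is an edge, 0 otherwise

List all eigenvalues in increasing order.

For the complete graph K_n, L = nI − J (J = all-ones matrix). J has eigenvalues n (once, eigenvector 𝟙) and 0 (multiplicity n−1), so L has eigenvalues 0 (once) and n (multiplicity n−1). Here n = 6: eigenvalue 0 once and 6 with multiplicity 5.
Laplacian eigenvalues (increasing order): [0.0, 6.0, 6.0, 6.0, 6.0, 6.0]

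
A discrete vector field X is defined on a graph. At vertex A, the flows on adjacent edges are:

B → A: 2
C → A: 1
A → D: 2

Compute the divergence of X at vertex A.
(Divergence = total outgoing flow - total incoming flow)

Divergence = sum of outgoing flows = (-2) + (-1) + 2 = -1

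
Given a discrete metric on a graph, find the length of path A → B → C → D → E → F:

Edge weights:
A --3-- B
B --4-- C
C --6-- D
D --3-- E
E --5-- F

Arc length = 3 + 4 + 6 + 3 + 5 = 21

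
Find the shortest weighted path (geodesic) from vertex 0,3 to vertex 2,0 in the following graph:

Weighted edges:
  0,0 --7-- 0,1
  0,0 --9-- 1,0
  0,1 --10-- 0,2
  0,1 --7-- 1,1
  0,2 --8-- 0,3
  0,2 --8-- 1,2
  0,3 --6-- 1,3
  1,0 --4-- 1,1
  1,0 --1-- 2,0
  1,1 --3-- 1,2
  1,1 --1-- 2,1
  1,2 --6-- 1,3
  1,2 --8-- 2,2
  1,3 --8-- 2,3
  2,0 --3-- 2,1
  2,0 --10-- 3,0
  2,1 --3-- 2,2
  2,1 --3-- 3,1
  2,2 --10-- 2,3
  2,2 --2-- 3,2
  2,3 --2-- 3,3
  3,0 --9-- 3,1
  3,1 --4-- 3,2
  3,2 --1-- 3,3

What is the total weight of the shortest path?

Shortest path: 0,3 → 1,3 → 1,2 → 1,1 → 2,1 → 2,0, total weight = 19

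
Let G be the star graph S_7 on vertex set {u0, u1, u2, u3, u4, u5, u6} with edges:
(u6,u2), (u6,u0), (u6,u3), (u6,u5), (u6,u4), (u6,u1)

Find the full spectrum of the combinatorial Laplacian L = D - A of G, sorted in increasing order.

The star S_7 is the complete bipartite graph K_{1,6} (one hub of degree 6, 6 leaves of degree 1). The Laplacian spectrum of K_{p,q} is 0, p (multiplicity q−1), q (multiplicity p−1), p+q. With p = 1, q = 6: 0 once, 1 with multiplicity 5, and 7 once. (Check: trace L = sum of degrees = 12 = 5·1 + 7.)
Laplacian eigenvalues (increasing order): [0.0, 1.0, 1.0, 1.0, 1.0, 1.0, 7.0]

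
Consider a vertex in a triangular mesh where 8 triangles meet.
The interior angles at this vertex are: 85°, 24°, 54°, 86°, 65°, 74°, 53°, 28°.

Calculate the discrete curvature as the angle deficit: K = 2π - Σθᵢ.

Sum of angles = 469°. K = 360° - 469° = -109° = -109π/180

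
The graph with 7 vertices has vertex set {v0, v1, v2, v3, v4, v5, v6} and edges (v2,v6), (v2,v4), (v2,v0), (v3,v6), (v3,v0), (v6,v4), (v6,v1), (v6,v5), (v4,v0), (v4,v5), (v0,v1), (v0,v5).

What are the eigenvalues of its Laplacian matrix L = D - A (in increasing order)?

Degrees: deg(v0) = 5, deg(v1) = 2, deg(v2) = 3, deg(v3) = 2, deg(v4) = 4, deg(v5) = 3, deg(v6) = 5.
L = D − A with rows/columns ordered (v0, v1, v2, v3, v4, v5, v6):
  [ 5, -1, -1, -1, -1, -1,  0]
  [-1,  2,  0,  0,  0,  0, -1]
  [-1,  0,  3,  0, -1,  0, -1]
  [-1,  0,  0,  2,  0,  0, -1]
  [-1,  0, -1,  0,  4, -1, -1]
  [-1,  0,  0,  0, -1,  3, -1]
  [ 0, -1, -1, -1, -1, -1,  5]
Characteristic polynomial: det(λI − L) = λ(λ − 2)²(λ − 3)(λ − 5)²(λ − 7).
Roots: λ = 0; (λ − 2) = 0 ⇒ λ = 2 (multiplicity 2); (λ − 3) = 0 ⇒ λ = 3; (λ − 5) = 0 ⇒ λ = 5 (multiplicity 2); (λ − 7) = 0 ⇒ λ = 7.
(Check: the roots sum (with multiplicity) to 24, matching trace L = Σdeg = 2·12 = 24.)
Laplacian eigenvalues (increasing order): [0.0, 2.0, 2.0, 3.0, 5.0, 5.0, 7.0]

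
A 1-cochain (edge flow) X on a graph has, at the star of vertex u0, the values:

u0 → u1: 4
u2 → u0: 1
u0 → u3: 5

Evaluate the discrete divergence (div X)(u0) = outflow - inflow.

Divergence = sum of outgoing flows = 4 + (-1) + 5 = 8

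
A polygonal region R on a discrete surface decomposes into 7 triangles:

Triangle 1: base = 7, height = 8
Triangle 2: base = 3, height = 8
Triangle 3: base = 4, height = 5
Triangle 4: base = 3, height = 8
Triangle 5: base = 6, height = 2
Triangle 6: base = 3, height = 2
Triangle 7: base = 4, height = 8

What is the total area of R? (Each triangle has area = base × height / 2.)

(1/2)×7×8 + (1/2)×3×8 + (1/2)×4×5 + (1/2)×3×8 + (1/2)×6×2 + (1/2)×3×2 + (1/2)×4×8 = 87.0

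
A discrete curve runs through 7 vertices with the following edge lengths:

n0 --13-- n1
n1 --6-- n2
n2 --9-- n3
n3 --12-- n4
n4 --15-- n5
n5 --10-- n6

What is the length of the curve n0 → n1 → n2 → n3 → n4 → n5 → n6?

Arc length = 13 + 6 + 9 + 12 + 15 + 10 = 65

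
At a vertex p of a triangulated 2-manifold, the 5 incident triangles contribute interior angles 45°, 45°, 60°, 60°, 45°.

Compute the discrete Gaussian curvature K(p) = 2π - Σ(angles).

Sum of angles = 255°. K = 360° - 255° = 105°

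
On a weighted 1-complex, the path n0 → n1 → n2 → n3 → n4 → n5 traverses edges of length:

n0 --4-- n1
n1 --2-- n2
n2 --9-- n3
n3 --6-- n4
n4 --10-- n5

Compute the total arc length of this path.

Arc length = 4 + 2 + 9 + 6 + 10 = 31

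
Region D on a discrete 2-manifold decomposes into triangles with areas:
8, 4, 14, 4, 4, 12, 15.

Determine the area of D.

8 + 4 + 14 + 4 + 4 + 12 + 15 = 61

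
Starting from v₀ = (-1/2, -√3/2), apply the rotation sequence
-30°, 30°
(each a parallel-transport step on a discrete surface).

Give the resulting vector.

Total rotation: (-30°) + 30° = 0°. Final vector: (-0.5000, -0.8660)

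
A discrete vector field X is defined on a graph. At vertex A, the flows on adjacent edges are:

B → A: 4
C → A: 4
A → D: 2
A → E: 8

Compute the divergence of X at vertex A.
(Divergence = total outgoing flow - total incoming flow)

Divergence = sum of outgoing flows = (-4) + (-4) + 2 + 8 = 2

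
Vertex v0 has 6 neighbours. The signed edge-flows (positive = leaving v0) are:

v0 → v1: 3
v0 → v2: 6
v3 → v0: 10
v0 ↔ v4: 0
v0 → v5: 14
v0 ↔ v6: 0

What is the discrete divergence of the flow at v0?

Divergence = sum of outgoing flows = 3 + 6 + (-10) + 0 + 14 + 0 = 13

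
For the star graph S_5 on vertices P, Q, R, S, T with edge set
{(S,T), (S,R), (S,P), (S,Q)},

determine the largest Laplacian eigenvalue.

The star S_5 is the complete bipartite graph K_{1,4} (one hub of degree 4, 4 leaves of degree 1). The Laplacian spectrum of K_{p,q} is 0, p (multiplicity q−1), q (multiplicity p−1), p+q. With p = 1, q = 4: 0 once, 1 with multiplicity 3, and 5 once. (Check: trace L = sum of degrees = 8 = 3·1 + 5.)
Laplacian eigenvalues: [0.0, 1.0, 1.0, 1.0, 5.0]. Largest eigenvalue (spectral radius) = 5.0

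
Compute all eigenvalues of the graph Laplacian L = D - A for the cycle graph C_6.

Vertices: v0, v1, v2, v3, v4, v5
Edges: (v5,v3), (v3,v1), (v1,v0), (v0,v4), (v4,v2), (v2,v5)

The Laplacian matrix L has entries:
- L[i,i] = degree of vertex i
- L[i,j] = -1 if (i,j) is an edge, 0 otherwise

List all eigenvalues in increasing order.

The cycle graph C_n has Laplacian eigenvalues λ_k = 2 − 2cos(2πk/n), k = 0, 1, …, n−1. Here n = 6:
k=0: 2 − 2cos(0) = 0.0; k=1: 2 − 2cos(π/3) = 1.0; k=2: 2 − 2cos(2π/3) = 3.0; k=3: 2 − 2cos(π) = 4.0; k=4: 2 − 2cos(4π/3) = 3.0; k=5: 2 − 2cos(5π/3) = 1.0.
Laplacian eigenvalues (increasing order): [0.0, 1.0, 1.0, 3.0, 3.0, 4.0]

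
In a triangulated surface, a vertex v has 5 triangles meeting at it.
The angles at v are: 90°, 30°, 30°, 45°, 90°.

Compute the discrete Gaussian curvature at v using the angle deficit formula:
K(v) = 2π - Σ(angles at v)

Sum of angles = 285°. K = 360° - 285° = 75°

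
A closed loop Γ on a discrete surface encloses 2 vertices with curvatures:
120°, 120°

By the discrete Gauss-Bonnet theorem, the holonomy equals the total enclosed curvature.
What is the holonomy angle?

Holonomy = total enclosed curvature = 120° + 120° = 240°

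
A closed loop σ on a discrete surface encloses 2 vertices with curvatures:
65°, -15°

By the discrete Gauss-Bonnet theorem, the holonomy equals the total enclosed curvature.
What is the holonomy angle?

Holonomy = total enclosed curvature = 65° + (-15°) = 50°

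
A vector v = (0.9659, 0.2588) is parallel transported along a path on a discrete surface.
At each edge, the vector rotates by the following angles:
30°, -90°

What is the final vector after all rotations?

Total rotation: 30° + (-90°) = -60°. Final vector: (0.7071, -0.7071)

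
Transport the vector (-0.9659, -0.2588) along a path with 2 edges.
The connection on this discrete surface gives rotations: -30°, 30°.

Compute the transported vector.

Total rotation: (-30°) + 30° = 0°. Final vector: (-0.9659, -0.2588)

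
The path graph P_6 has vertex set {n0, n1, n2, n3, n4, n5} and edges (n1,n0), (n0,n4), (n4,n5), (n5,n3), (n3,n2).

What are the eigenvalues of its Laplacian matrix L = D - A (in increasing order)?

The path graph P_n has Laplacian eigenvalues λ_k = 2 − 2cos(kπ/n), k = 0, 1, …, n−1. Here n = 6:
k=0: 2 − 2cos(0) = 0.0; k=1: 2 − 2cos(π/6) = 0.2679; k=2: 2 − 2cos(π/3) = 1.0; k=3: 2 − 2cos(π/2) = 2.0; k=4: 2 − 2cos(2π/3) = 3.0; k=5: 2 − 2cos(5π/6) = 3.7321.
Laplacian eigenvalues (increasing order): [0.0, 0.2679, 1.0, 2.0, 3.0, 3.7321]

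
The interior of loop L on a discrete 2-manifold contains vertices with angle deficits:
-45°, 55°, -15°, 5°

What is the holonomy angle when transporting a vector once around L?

Holonomy = total enclosed curvature = (-45°) + 55° + (-15°) + 5° = 0°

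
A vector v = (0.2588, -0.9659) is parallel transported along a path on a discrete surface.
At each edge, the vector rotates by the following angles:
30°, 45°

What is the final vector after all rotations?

Total rotation: 30° + 45° = 75°. Final vector: (1, 0)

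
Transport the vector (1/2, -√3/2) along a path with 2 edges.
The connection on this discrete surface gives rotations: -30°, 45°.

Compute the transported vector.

Total rotation: (-30°) + 45° = 15°. Final vector: (0.7071, -0.7071)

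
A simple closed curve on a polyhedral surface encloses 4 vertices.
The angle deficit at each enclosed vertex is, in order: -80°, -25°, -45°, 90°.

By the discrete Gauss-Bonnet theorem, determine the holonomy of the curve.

Holonomy = total enclosed curvature = (-80°) + (-25°) + (-45°) + 90° = -60°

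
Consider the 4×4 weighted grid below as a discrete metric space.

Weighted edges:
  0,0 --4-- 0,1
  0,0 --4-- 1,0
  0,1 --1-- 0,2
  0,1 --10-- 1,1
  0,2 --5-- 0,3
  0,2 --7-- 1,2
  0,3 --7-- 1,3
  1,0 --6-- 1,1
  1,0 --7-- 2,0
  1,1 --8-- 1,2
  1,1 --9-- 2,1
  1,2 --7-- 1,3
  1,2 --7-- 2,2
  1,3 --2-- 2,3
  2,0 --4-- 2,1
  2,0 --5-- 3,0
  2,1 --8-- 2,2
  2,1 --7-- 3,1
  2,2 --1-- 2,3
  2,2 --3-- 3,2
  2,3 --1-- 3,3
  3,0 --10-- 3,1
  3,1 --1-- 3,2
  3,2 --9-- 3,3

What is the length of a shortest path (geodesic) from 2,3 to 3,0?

Shortest path: 2,3 → 2,2 → 3,2 → 3,1 → 3,0, total weight = 15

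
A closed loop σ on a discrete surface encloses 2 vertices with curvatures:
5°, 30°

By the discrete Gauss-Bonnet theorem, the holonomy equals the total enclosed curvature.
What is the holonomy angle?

Holonomy = total enclosed curvature = 5° + 30° = 35°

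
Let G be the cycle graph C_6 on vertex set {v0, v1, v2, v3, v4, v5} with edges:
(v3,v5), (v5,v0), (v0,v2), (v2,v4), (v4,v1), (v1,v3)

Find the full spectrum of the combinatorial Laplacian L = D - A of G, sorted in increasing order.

The cycle graph C_n has Laplacian eigenvalues λ_k = 2 − 2cos(2πk/n), k = 0, 1, …, n−1. Here n = 6:
k=0: 2 − 2cos(0) = 0.0; k=1: 2 − 2cos(π/3) = 1.0; k=2: 2 − 2cos(2π/3) = 3.0; k=3: 2 − 2cos(π) = 4.0; k=4: 2 − 2cos(4π/3) = 3.0; k=5: 2 − 2cos(5π/3) = 1.0.
Laplacian eigenvalues (increasing order): [0.0, 1.0, 1.0, 3.0, 3.0, 4.0]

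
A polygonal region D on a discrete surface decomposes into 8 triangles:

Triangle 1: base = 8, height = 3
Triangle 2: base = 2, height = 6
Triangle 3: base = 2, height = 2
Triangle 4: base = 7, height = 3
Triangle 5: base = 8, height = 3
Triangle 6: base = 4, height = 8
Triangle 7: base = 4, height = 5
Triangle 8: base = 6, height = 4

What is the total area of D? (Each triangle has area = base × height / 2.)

(1/2)×8×3 + (1/2)×2×6 + (1/2)×2×2 + (1/2)×7×3 + (1/2)×8×3 + (1/2)×4×8 + (1/2)×4×5 + (1/2)×6×4 = 80.5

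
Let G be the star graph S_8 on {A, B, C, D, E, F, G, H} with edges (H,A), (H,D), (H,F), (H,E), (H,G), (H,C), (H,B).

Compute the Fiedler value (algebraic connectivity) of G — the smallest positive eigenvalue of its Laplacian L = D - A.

The star S_8 is the complete bipartite graph K_{1,7} (one hub of degree 7, 7 leaves of degree 1). The Laplacian spectrum of K_{p,q} is 0, p (multiplicity q−1), q (multiplicity p−1), p+q. With p = 1, q = 7: 0 once, 1 with multiplicity 6, and 8 once. (Check: trace L = sum of degrees = 14 = 6·1 + 8.)
Laplacian eigenvalues: [0.0, 1.0, 1.0, 1.0, 1.0, 1.0, 1.0, 8.0]. Algebraic connectivity (smallest non-zero eigenvalue) = 1.0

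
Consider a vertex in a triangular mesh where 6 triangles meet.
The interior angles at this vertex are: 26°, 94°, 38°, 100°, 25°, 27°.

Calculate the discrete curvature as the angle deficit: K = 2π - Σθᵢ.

Sum of angles = 310°. K = 360° - 310° = 50° = 5π/18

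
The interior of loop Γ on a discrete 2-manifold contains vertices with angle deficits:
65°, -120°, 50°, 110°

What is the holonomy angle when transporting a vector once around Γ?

Holonomy = total enclosed curvature = 65° + (-120°) + 50° + 110° = 105°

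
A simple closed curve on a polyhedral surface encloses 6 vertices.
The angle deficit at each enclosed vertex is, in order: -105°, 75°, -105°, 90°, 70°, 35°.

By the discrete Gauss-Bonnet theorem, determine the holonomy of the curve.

Holonomy = total enclosed curvature = (-105°) + 75° + (-105°) + 90° + 70° + 35° = 60°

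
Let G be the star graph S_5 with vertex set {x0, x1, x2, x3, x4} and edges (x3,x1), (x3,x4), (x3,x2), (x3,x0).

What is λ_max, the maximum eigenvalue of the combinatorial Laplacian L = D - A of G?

The star S_5 is the complete bipartite graph K_{1,4} (one hub of degree 4, 4 leaves of degree 1). The Laplacian spectrum of K_{p,q} is 0, p (multiplicity q−1), q (multiplicity p−1), p+q. With p = 1, q = 4: 0 once, 1 with multiplicity 3, and 5 once. (Check: trace L = sum of degrees = 8 = 3·1 + 5.)
Laplacian eigenvalues: [0.0, 1.0, 1.0, 1.0, 5.0]. Largest eigenvalue (spectral radius) = 5.0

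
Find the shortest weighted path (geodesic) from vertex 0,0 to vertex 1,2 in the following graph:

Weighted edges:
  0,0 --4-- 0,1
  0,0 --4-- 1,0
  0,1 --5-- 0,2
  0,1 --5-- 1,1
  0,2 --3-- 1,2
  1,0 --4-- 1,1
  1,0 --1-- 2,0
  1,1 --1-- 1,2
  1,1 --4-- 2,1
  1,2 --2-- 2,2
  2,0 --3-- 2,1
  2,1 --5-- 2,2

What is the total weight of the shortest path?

Shortest path: 0,0 → 1,0 → 1,1 → 1,2, total weight = 9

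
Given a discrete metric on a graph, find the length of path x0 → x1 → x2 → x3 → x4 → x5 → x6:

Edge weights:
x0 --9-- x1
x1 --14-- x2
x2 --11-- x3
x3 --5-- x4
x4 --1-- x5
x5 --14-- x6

Arc length = 9 + 14 + 11 + 5 + 1 + 14 = 54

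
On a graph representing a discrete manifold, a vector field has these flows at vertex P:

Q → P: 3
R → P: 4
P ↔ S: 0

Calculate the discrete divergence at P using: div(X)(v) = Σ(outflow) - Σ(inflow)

Divergence = sum of outgoing flows = (-3) + (-4) + 0 = -7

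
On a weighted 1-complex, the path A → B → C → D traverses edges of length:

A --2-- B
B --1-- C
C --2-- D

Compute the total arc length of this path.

Arc length = 2 + 1 + 2 = 5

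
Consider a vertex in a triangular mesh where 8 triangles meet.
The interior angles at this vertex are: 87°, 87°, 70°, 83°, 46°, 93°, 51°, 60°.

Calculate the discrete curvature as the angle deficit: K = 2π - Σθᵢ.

Sum of angles = 577°. K = 360° - 577° = -217° = -217π/180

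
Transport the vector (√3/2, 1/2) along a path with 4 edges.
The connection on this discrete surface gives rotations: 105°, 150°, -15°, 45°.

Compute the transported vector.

Total rotation: 105° + 150° + (-15°) + 45° = 285° ≡ -75° (mod 360°). Final vector: (0.7071, -0.7071)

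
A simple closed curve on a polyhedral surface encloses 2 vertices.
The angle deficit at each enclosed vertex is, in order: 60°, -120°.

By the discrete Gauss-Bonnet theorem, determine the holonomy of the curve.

Holonomy = total enclosed curvature = 60° + (-120°) = -60°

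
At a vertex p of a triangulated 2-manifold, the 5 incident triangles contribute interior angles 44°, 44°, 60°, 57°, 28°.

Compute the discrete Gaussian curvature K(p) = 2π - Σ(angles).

Sum of angles = 233°. K = 360° - 233° = 127° = 127π/180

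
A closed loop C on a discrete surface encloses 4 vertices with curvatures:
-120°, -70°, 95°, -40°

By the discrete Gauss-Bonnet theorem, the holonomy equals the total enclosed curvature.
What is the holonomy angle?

Holonomy = total enclosed curvature = (-120°) + (-70°) + 95° + (-40°) = -135°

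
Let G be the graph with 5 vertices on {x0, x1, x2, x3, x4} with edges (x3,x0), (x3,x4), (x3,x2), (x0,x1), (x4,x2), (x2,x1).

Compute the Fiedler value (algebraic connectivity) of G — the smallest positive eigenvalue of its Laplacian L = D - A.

Degrees: deg(x0) = 2, deg(x1) = 2, deg(x2) = 3, deg(x3) = 3, deg(x4) = 2.
L = D − A with rows/columns ordered (x0, x1, x2, x3, x4):
  [ 2, -1,  0, -1,  0]
  [-1,  2, -1,  0,  0]
  [ 0, -1,  3, -1, -1]
  [-1,  0, -1,  3, -1]
  [ 0,  0, -1, -1,  2]
Characteristic polynomial: det(λI − L) = λ(λ² − 5λ + 5)(λ² − 7λ + 11).
Roots: λ = 0; (λ² − 5λ + 5) = 0 ⇒ λ = (5 ± √5)/2 ≈ 1.382, 3.618; (λ² − 7λ + 11) = 0 ⇒ λ = (7 ± √5)/2 ≈ 2.382, 4.618.
(Check: the roots sum (with multiplicity) to 12, matching trace L = Σdeg = 2·6 = 12.)
Laplacian eigenvalues: [0.0, 1.382, 2.382, 3.618, 4.618]. Algebraic connectivity (smallest non-zero eigenvalue) = 1.382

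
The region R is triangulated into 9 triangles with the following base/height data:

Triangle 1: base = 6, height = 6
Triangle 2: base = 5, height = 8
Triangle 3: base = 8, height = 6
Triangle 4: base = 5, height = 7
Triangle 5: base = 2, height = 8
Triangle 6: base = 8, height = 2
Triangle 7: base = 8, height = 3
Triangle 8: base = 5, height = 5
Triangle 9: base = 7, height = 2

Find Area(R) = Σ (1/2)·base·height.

(1/2)×6×6 + (1/2)×5×8 + (1/2)×8×6 + (1/2)×5×7 + (1/2)×2×8 + (1/2)×8×2 + (1/2)×8×3 + (1/2)×5×5 + (1/2)×7×2 = 127.0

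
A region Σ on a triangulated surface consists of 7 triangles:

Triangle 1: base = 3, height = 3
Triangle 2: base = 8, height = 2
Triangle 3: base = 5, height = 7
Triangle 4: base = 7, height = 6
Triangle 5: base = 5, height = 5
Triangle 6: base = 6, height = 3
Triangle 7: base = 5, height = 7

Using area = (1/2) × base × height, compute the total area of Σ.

(1/2)×3×3 + (1/2)×8×2 + (1/2)×5×7 + (1/2)×7×6 + (1/2)×5×5 + (1/2)×6×3 + (1/2)×5×7 = 90.0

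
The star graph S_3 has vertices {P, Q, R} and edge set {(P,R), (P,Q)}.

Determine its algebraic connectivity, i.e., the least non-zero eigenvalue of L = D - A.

The star S_3 is the complete bipartite graph K_{1,2} (one hub of degree 2, 2 leaves of degree 1). The Laplacian spectrum of K_{p,q} is 0, p (multiplicity q−1), q (multiplicity p−1), p+q. With p = 1, q = 2: 0 once, 1 with multiplicity 1, and 3 once. (Check: trace L = sum of degrees = 4 = 1·1 + 3.)
Laplacian eigenvalues: [0.0, 1.0, 3.0]. Algebraic connectivity (smallest non-zero eigenvalue) = 1.0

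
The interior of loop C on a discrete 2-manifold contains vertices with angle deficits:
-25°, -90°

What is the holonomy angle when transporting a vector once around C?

Holonomy = total enclosed curvature = (-25°) + (-90°) = -115°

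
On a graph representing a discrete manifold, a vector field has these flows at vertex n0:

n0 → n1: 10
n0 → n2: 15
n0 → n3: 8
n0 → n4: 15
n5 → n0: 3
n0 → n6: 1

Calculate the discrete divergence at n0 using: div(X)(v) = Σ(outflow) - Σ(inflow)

Divergence = sum of outgoing flows = 10 + 15 + 8 + 15 + (-3) + 1 = 46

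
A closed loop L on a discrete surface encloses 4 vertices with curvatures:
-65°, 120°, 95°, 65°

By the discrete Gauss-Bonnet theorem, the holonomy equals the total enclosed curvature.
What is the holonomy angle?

Holonomy = total enclosed curvature = (-65°) + 120° + 95° + 65° = 215°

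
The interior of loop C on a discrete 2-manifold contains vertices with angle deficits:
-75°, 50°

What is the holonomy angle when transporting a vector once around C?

Holonomy = total enclosed curvature = (-75°) + 50° = -25°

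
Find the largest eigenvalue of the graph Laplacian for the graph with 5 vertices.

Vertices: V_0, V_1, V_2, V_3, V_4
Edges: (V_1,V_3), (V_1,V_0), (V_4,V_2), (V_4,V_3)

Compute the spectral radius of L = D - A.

Degrees: deg(V_0) = 1, deg(V_1) = 2, deg(V_2) = 1, deg(V_3) = 2, deg(V_4) = 2.
L = D − A with rows/columns ordered (V_0, V_1, V_2, V_3, V_4):
  [ 1, -1,  0,  0,  0]
  [-1,  2,  0, -1,  0]
  [ 0,  0,  1,  0, -1]
  [ 0, -1,  0,  2, -1]
  [ 0,  0, -1, -1,  2]
Characteristic polynomial: det(λI − L) = λ(λ² − 3λ + 1)(λ² − 5λ + 5).
Roots: λ = 0; (λ² − 3λ + 1) = 0 ⇒ λ = (3 ± √5)/2 ≈ 0.382, 2.618; (λ² − 5λ + 5) = 0 ⇒ λ = (5 ± √5)/2 ≈ 1.382, 3.618.
(Check: the roots sum (with multiplicity) to 8, matching trace L = Σdeg = 2·4 = 8.)
Laplacian eigenvalues: [0.0, 0.382, 1.382, 2.618, 3.618]. Largest eigenvalue (spectral radius) = 3.618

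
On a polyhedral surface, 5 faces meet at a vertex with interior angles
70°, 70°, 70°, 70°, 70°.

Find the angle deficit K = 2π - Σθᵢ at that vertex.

Sum of angles = 350°. K = 360° - 350° = 10° = π/18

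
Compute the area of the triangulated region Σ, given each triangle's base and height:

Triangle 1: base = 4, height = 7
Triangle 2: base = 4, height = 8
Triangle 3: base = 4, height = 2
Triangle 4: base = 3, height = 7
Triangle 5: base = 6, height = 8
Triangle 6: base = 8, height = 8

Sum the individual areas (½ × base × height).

(1/2)×4×7 + (1/2)×4×8 + (1/2)×4×2 + (1/2)×3×7 + (1/2)×6×8 + (1/2)×8×8 = 100.5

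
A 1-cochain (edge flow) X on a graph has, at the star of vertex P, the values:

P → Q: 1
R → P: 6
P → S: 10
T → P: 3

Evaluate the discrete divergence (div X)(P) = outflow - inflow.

Divergence = sum of outgoing flows = 1 + (-6) + 10 + (-3) = 2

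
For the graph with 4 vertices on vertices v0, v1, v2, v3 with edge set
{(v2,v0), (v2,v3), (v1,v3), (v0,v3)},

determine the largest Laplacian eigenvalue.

Degrees: deg(v0) = 2, deg(v1) = 1, deg(v2) = 2, deg(v3) = 3.
L = D − A with rows/columns ordered (v0, v1, v2, v3):
  [ 2,  0, -1, -1]
  [ 0,  1,  0, -1]
  [-1,  0,  2, -1]
  [-1, -1, -1,  3]
Characteristic polynomial: det(λI − L) = λ(λ − 1)(λ − 3)(λ − 4).
Roots: λ = 0; (λ − 1) = 0 ⇒ λ = 1; (λ − 3) = 0 ⇒ λ = 3; (λ − 4) = 0 ⇒ λ = 4.
(Check: the roots sum (with multiplicity) to 8, matching trace L = Σdeg = 2·4 = 8.)
Laplacian eigenvalues: [0.0, 1.0, 3.0, 4.0]. Largest eigenvalue (spectral radius) = 4.0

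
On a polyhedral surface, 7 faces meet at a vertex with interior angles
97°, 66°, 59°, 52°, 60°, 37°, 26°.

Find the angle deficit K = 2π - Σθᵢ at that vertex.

Sum of angles = 397°. K = 360° - 397° = -37° = -37π/180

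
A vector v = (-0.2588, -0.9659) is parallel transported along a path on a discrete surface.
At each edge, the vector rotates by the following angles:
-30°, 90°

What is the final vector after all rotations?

Total rotation: (-30°) + 90° = 60°. Final vector: (0.7071, -0.7071)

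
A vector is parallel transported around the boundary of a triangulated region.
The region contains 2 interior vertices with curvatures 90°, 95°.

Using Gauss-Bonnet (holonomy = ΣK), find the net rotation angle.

Holonomy = total enclosed curvature = 90° + 95° = 185°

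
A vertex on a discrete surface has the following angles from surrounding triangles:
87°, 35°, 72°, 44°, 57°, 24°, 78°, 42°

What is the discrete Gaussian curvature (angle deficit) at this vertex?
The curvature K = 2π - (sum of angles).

Sum of angles = 439°. K = 360° - 439° = -79° = -79π/180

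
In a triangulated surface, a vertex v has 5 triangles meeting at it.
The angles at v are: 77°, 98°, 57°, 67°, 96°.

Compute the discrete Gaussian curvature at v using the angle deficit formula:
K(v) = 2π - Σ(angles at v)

Sum of angles = 395°. K = 360° - 395° = -35° = -7π/36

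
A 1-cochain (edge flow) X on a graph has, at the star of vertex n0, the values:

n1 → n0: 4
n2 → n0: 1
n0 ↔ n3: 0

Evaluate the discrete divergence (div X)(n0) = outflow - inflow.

Divergence = sum of outgoing flows = (-4) + (-1) + 0 = -5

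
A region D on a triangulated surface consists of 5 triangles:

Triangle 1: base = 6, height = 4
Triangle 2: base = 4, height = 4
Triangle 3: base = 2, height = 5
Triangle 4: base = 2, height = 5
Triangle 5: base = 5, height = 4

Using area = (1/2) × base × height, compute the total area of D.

(1/2)×6×4 + (1/2)×4×4 + (1/2)×2×5 + (1/2)×2×5 + (1/2)×5×4 = 40.0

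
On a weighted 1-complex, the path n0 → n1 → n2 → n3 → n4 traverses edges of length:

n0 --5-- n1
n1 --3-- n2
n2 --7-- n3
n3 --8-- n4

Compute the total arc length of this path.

Arc length = 5 + 3 + 7 + 8 = 23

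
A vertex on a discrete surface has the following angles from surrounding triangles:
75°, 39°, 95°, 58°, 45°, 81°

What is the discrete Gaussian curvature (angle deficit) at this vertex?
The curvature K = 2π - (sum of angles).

Sum of angles = 393°. K = 360° - 393° = -33° = -11π/60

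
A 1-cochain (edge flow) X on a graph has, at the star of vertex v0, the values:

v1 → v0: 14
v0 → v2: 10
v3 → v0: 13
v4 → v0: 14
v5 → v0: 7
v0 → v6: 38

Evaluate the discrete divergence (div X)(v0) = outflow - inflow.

Divergence = sum of outgoing flows = (-14) + 10 + (-13) + (-14) + (-7) + 38 = 0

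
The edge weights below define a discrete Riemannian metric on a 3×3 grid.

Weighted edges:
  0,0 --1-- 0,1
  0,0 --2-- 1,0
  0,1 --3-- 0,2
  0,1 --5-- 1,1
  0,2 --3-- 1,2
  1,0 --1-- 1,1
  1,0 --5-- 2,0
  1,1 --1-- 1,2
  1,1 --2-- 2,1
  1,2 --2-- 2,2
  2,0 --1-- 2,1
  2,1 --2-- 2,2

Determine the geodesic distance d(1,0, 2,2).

Shortest path: 1,0 → 1,1 → 1,2 → 2,2, total weight = 4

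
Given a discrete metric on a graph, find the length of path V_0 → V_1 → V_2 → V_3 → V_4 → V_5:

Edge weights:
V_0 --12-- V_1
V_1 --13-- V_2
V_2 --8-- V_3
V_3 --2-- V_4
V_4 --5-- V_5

Arc length = 12 + 13 + 8 + 2 + 5 = 40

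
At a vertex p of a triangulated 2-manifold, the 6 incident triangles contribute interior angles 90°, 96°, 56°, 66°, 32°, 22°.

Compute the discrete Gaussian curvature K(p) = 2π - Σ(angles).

Sum of angles = 362°. K = 360° - 362° = -2° = -π/90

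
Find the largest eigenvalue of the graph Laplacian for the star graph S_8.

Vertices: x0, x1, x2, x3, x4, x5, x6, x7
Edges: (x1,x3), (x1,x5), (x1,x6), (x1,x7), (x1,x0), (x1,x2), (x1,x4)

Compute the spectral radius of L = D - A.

The star S_8 is the complete bipartite graph K_{1,7} (one hub of degree 7, 7 leaves of degree 1). The Laplacian spectrum of K_{p,q} is 0, p (multiplicity q−1), q (multiplicity p−1), p+q. With p = 1, q = 7: 0 once, 1 with multiplicity 6, and 8 once. (Check: trace L = sum of degrees = 14 = 6·1 + 8.)
Laplacian eigenvalues: [0.0, 1.0, 1.0, 1.0, 1.0, 1.0, 1.0, 8.0]. Largest eigenvalue (spectral radius) = 8.0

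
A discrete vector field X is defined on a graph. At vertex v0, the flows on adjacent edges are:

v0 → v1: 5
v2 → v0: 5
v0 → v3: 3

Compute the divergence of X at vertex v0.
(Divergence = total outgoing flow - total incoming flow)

Divergence = sum of outgoing flows = 5 + (-5) + 3 = 3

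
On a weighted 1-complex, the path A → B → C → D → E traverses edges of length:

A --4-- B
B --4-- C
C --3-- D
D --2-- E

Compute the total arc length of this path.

Arc length = 4 + 4 + 3 + 2 = 13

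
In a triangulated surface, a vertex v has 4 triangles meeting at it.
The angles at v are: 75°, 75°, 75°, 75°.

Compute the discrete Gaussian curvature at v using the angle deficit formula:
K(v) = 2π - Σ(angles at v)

Sum of angles = 300°. K = 360° - 300° = 60° = π/3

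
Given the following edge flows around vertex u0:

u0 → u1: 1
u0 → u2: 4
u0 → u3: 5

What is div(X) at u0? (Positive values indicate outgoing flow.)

Divergence = sum of outgoing flows = 1 + 4 + 5 = 10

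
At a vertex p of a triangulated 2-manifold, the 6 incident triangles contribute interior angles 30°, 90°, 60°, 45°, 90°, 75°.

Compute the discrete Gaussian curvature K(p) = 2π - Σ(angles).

Sum of angles = 390°. K = 360° - 390° = -30° = -π/6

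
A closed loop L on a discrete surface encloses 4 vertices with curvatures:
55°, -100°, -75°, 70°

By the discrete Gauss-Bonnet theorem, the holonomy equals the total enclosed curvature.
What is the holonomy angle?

Holonomy = total enclosed curvature = 55° + (-100°) + (-75°) + 70° = -50°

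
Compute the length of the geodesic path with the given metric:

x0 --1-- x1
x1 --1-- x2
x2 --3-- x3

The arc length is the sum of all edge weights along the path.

Arc length = 1 + 1 + 3 = 5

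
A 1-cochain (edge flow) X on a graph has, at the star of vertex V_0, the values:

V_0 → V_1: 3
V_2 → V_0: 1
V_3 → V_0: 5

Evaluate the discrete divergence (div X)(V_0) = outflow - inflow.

Divergence = sum of outgoing flows = 3 + (-1) + (-5) = -3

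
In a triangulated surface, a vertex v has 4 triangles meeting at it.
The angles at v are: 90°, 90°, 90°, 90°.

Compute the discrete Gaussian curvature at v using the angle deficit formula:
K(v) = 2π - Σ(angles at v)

Sum of angles = 360°. K = 360° - 360° = 0° = 0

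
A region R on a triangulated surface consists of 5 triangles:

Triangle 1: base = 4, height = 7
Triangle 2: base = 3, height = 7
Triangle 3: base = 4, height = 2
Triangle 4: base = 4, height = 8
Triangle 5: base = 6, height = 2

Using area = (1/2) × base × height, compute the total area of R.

(1/2)×4×7 + (1/2)×3×7 + (1/2)×4×2 + (1/2)×4×8 + (1/2)×6×2 = 50.5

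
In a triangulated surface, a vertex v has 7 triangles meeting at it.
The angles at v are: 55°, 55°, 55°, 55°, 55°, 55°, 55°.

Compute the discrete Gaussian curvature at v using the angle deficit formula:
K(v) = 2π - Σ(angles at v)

Sum of angles = 385°. K = 360° - 385° = -25°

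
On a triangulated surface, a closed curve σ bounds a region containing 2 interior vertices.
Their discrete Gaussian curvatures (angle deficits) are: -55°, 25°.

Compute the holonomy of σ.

Holonomy = total enclosed curvature = (-55°) + 25° = -30°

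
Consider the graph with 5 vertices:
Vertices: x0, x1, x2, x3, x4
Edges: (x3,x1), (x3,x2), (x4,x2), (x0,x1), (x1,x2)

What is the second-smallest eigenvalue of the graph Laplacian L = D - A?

Degrees: deg(x0) = 1, deg(x1) = 3, deg(x2) = 3, deg(x3) = 2, deg(x4) = 1.
L = D − A with rows/columns ordered (x0, x1, x2, x3, x4):
  [ 1, -1,  0,  0,  0]
  [-1,  3, -1, -1,  0]
  [ 0, -1,  3, -1, -1]
  [ 0, -1, -1,  2,  0]
  [ 0,  0, -1,  0,  1]
Characteristic polynomial: det(λI − L) = λ(λ² − 5λ + 3)(λ² − 5λ + 5).
Roots: λ = 0; (λ² − 5λ + 3) = 0 ⇒ λ = (5 ± √13)/2 ≈ 0.6972, 4.3028; (λ² − 5λ + 5) = 0 ⇒ λ = (5 ± √5)/2 ≈ 1.382, 3.618.
(Check: the roots sum (with multiplicity) to 10, matching trace L = Σdeg = 2·5 = 10.)
Laplacian eigenvalues: [0.0, 0.6972, 1.382, 3.618, 4.3028]. Algebraic connectivity (smallest non-zero eigenvalue) = 0.6972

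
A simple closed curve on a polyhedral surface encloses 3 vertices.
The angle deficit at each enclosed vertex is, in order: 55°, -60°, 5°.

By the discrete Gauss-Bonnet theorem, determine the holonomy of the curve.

Holonomy = total enclosed curvature = 55° + (-60°) + 5° = 0°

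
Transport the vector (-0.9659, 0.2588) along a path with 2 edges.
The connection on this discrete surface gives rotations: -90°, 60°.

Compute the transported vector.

Total rotation: (-90°) + 60° = -30°. Final vector: (-0.7071, 0.7071)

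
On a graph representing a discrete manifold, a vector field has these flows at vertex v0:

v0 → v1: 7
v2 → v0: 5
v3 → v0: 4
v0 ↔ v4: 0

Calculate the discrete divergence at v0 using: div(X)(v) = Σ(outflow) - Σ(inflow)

Divergence = sum of outgoing flows = 7 + (-5) + (-4) + 0 = -2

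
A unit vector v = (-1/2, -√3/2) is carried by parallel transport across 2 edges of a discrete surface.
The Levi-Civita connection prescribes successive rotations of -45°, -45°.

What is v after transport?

Total rotation: (-45°) + (-45°) = -90°. Final vector: (-0.8660, 0.5000)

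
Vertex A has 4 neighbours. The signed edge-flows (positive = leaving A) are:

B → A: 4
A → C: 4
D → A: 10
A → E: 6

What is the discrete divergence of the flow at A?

Divergence = sum of outgoing flows = (-4) + 4 + (-10) + 6 = -4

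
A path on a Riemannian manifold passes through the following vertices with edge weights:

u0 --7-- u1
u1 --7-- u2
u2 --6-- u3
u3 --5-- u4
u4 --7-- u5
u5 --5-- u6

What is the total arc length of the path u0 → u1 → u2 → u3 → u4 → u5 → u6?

Arc length = 7 + 7 + 6 + 5 + 7 + 5 = 37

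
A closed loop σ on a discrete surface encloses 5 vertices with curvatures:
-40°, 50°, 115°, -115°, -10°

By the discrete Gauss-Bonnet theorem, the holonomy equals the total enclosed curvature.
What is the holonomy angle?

Holonomy = total enclosed curvature = (-40°) + 50° + 115° + (-115°) + (-10°) = 0°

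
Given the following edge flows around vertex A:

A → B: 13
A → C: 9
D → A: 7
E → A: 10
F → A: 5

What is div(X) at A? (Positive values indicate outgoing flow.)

Divergence = sum of outgoing flows = 13 + 9 + (-7) + (-10) + (-5) = 0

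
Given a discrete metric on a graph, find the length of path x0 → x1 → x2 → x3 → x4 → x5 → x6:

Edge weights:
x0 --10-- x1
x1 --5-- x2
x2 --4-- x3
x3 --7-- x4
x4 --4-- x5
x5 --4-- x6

Arc length = 10 + 5 + 4 + 7 + 4 + 4 = 34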